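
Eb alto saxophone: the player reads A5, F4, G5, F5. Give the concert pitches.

C5 Ab3 Bb4 Ab4

Written C4 on the Eb alto saxophone sounds as Eb3, a major sixth lower; apply that shift to every note.
A5 to C5
F4 to Ab3
G5 to Bb4
F5 to Ab4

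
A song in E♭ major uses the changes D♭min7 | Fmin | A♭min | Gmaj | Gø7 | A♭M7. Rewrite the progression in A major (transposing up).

E♭ major up to A major is an augmented fourth; each chord root moves by that interval while the quality stays the same.
D♭min7: root D♭ up an augmented fourth → G, giving Gmin7.
Fmin: root F up an augmented fourth → B, giving Bmin.
A♭min: root A♭ up an augmented fourth → D, giving Dmin.
Gmaj: root G up an augmented fourth → C#, giving C#maj.
Gø7: root G up an augmented fourth → C#, giving C#ø7.
A♭M7: root A♭ up an augmented fourth → D, giving DM7.

Gmin7 Bmin Dmin C#maj C#ø7 DM7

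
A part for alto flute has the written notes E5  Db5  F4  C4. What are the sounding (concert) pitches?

B4 Ab4 C4 G3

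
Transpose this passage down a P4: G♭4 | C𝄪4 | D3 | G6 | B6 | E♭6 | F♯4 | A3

Gb4 down a perfect fourth is Db4.
C##4 down a perfect fourth is G##3.
A perfect fourth down from D3 gives A2.
A perfect fourth down from G6 gives D6.
B6: a fourth down reaches F, and 5 semitones makes it F#6.
A perfect fourth down from Eb6 gives Bb5.
F#4 down a perfect fourth is C#4.
A perfect fourth down from A3 gives E3.

Db4 G##3 A2 D6 F#6 Bb5 C#4 E3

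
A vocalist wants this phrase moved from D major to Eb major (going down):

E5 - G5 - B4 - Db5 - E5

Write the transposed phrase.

F4 Ab4 C4 Ebb4 F4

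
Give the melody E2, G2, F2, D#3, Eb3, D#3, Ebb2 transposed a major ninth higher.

E2 up a major ninth is F#3.
A major ninth up from G2 gives A3.
A major ninth up from F2 gives G3.
D#3 up a major ninth is E#4.
A major ninth up from Eb3 gives F4.
D#3: a ninth up reaches E, and 14 semitones makes it E#4.
Ebb2: a ninth up reaches F, and 14 semitones makes it Fb3.

F#3 A3 G3 E#4 F4 E#4 Fb3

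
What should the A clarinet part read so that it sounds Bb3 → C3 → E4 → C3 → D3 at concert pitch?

Written C4 sounds as A3 on the A clarinet, so concert pitches are written a minor third up.
Bb3 gives Db4
C3 gives Eb3
E4 gives G4
C3 gives Eb3
D3 gives F3

Db4 Eb3 G4 Eb3 F3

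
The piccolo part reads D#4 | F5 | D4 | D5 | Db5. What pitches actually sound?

D#5 F6 D5 D6 Db6

Written C4 on the piccolo sounds as C5, a perfect octave higher; apply that shift to every note.
D#4 gives D#5
F5 gives F6
D4 gives D5
D5 gives D6
Db5 gives Db6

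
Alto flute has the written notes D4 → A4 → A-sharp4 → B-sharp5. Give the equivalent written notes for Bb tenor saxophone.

First find concert pitch: the alto flute sounds a perfect fourth below written, so D4 A4 A-sharp4 B-sharp5 sounds A3 E4 E#4 F##5.
Then write for Bb tenor saxophone: it sounds a major ninth below written, so the part must be a major ninth above concert.
A3 → B4
E4 → F#5
E#4 → F##5
F##5 → G##6

B4 F#5 F##5 G##6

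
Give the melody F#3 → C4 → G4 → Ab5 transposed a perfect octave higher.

F#4 C5 G5 Ab6

F#3 to F#4
C4 to C5
G4 to G5
Ab5 to Ab6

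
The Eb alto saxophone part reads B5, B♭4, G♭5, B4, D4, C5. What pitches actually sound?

D5 Db4 Bbb4 D4 F3 Eb4

The Eb alto saxophone sounds a major sixth below written, so transpose each written note down a major sixth.
B5 to D5
Bb4 to Db4
Gb5 to Bbb4
B4 to D4
D4 to F3
C5 to Eb4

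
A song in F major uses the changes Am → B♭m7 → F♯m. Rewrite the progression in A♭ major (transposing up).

F major up to A♭ major is a minor third; each chord root moves by that interval while the quality stays the same.
Am: root A up a minor third → C, giving Cm.
B♭m7: root B♭ up a minor third → Db, giving Dbm7.
F♯m: root F♯ up a minor third → A, giving Am.

Cm Dbm7 Am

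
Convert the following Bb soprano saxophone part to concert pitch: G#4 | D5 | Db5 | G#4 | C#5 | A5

F#4 C5 Cb5 F#4 B4 G5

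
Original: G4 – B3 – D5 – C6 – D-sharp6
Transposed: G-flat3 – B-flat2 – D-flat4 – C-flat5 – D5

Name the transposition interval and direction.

down an augmented octave

From G4 to Gb3 is 8 letter names — an octave of some quality.
Gb3 to G4 is 13 semitones, which makes it an augmented octave; the second version is lower, so the direction is down.
Checking another pair — D#6 → D5 — gives the same interval.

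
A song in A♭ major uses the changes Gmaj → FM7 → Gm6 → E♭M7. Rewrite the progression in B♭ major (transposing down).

A♭ major down to B♭ major is a minor seventh; each chord root moves by that interval while the quality stays the same.
Gmaj: root G down a minor seventh → A, giving Amaj.
FM7: root F down a minor seventh → G, giving GM7.
Gm6: root G down a minor seventh → A, giving Am6.
E♭M7: root E♭ down a minor seventh → F, giving FM7.

Amaj GM7 Am6 FM7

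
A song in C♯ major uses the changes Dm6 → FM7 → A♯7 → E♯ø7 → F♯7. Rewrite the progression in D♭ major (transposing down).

C♯ major down to D♭ major is an augmented seventh; each chord root moves by that interval while the quality stays the same.
Dm6: root D down an augmented seventh → Ebb, giving Ebbm6.
FM7: root F down an augmented seventh → Gbb, giving GbbM7.
A♯7: root A♯ down an augmented seventh → Bb, giving Bb7.
E♯ø7: root E♯ down an augmented seventh → F, giving Fø7.
F♯7: root F♯ down an augmented seventh → Gb, giving Gb7.

Ebbm6 GbbM7 Bb7 Fø7 Gb7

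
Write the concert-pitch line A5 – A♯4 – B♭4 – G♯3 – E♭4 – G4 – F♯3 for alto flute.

The alto flute sounds a perfect fourth below written, so the written part must be a perfect fourth above concert — transpose each note up.
A5 -> D6
A#4 -> D#5
Bb4 -> Eb5
G#3 -> C#4
Eb4 -> Ab4
G4 -> C5
F#3 -> B3

D6 D#5 Eb5 C#4 Ab4 C5 B3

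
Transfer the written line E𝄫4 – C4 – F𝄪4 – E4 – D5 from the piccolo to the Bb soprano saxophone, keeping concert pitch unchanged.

Fb5 D5 G##5 F#5 E6

First find concert pitch: the piccolo sounds a perfect octave above written, so E𝄫4 C4 F𝄪4 E4 D5 sounds Ebb5 C5 F##5 E5 D6.
Then write for Bb soprano saxophone: it sounds a major second below written, so the part must be a major second above concert.
Ebb5 → Fb5
C5 → D5
F##5 → G##5
E5 → F#5
D6 → E6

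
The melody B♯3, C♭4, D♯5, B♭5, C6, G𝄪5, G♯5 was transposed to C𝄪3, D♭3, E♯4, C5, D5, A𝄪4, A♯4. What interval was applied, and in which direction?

down a minor seventh

From B#3 to C##3 is 7 letter names — a seventh of some quality.
C##3 to B#3 is 10 semitones, which makes it a minor seventh; the second version is lower, so the direction is down.
Checking another pair — G#5 → A#4 — gives the same interval.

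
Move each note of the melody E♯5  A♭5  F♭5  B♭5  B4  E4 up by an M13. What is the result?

C##7 F7 Db7 G7 G#6 C#6

A major thirteenth up from E#5 gives C##7.
A major thirteenth up from Ab5 gives F7.
A major thirteenth up from Fb5 gives Db7.
A major thirteenth up from Bb5 gives G7.
A major thirteenth up from B4 gives G#6.
E4: a thirteenth up reaches C, and 21 semitones makes it C#6.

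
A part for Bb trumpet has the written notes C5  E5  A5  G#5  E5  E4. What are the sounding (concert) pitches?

The Bb trumpet sounds a major second below written, so transpose each written note down a major second.
C5 → Bb4
E5 → D5
A5 → G5
G#5 → F#5
E5 → D5
E4 → D4

Bb4 D5 G5 F#5 D5 D4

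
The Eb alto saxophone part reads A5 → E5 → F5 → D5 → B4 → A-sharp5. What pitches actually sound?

The Eb alto saxophone sounds a major sixth below written, so transpose each written note down a major sixth.
A5 to C5
E5 to G4
F5 to Ab4
D5 to F4
B4 to D4
A#5 to C#5

C5 G4 Ab4 F4 D4 C#5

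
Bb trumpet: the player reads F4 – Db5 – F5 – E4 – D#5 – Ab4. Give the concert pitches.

Eb4 Cb5 Eb5 D4 C#5 Gb4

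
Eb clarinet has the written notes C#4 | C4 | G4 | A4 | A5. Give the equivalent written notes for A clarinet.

G4 Gb4 Db5 Eb5 Eb6

First find concert pitch: the Eb clarinet sounds a minor third above written, so C#4 C4 G4 A4 A5 sounds E4 Eb4 Bb4 C5 C6.
Then write for A clarinet: it sounds a minor third below written, so the part must be a minor third above concert.
E4 → G4
Eb4 → Gb4
Bb4 → Db5
C5 → Eb5
C6 → Eb6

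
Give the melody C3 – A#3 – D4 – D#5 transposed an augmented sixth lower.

Ebb2 C3 Fb3 F4

An augmented sixth down from C3 gives Ebb2.
A#3 down an augmented sixth is C3.
D4: a sixth down reaches F, and 10 semitones makes it Fb3.
D#5 down an augmented sixth is F4.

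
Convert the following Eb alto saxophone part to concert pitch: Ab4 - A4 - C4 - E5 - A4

Cb4 C4 Eb3 G4 C4

Written C4 on the Eb alto saxophone sounds as Eb3, a major sixth lower; apply that shift to every note.
Ab4 to Cb4
A4 to C4
C4 to Eb3
E5 to G4
A4 to C4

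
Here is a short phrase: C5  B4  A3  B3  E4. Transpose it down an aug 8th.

C5 to Cb4
B4 to Bb3
A3 to Ab2
B3 to Bb2
E4 to Eb3

Cb4 Bb3 Ab2 Bb2 Eb3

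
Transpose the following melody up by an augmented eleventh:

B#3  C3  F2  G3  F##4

E##5 F#4 B3 C#5 B##5

B#3 becomes E##5
C3 becomes F#4
F2 becomes B3
G3 becomes C#5
F##4 becomes B##5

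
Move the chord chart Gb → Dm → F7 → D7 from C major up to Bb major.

Fb Cm Eb7 C7

C major up to Bb major is a minor seventh; each chord root moves by that interval while the quality stays the same.
Gb: root Gb up a minor seventh → Fb, giving Fb.
Dm: root D up a minor seventh → C, giving Cm.
F7: root F up a minor seventh → Eb, giving Eb7.
D7: root D up a minor seventh → C, giving C7.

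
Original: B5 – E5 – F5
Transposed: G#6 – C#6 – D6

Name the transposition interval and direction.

up a major sixth

Take the first pair: B5 → G#6. B to G spans 6 letter names, so the interval is some kind of sixth.
B5 to G#6 is 9 semitones, which makes it a major sixth; the second version is higher, so the direction is up.
Checking another pair — F5 → D6 — gives the same interval.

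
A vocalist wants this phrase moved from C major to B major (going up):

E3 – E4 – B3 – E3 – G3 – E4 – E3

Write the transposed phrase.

D#4 D#5 A#4 D#4 F#4 D#5 D#4

From C up to B is a major seventh; apply that to each pitch.
E3 gives D#4
E4 gives D#5
B3 gives A#4
E3 gives D#4
G3 gives F#4
E4 gives D#5
E3 gives D#4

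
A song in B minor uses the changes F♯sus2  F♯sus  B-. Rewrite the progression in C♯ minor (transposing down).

G#sus2 G#sus C#-

B minor down to C♯ minor is a minor seventh; each chord root moves by that interval while the quality stays the same.
F♯sus2: root F♯ down a minor seventh → G#, giving G#sus2.
F♯sus: root F♯ down a minor seventh → G#, giving G#sus.
B-: root B down a minor seventh → C#, giving C#-.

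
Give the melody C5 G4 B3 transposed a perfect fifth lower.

A perfect fifth down from C5 gives F4.
G4 down a perfect fifth is C4.
B3: a fifth down reaches E, and 7 semitones makes it E3.

F4 C4 E3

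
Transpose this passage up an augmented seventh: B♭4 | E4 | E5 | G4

Bb4: a seventh up reaches A, and 12 semitones makes it A#5.
E4 up an augmented seventh is D##5.
E5: a seventh up reaches D, and 12 semitones makes it D##6.
An augmented seventh up from G4 gives F##5.

A#5 D##5 D##6 F##5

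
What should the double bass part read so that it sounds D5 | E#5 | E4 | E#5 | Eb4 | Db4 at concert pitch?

The double bass sounds a perfect octave below written, so the written part must be a perfect octave above concert — transpose each note up.
D5 → D6
E#5 → E#6
E4 → E5
E#5 → E#6
Eb4 → Eb5
Db4 → Db5

D6 E#6 E5 E#6 Eb5 Db5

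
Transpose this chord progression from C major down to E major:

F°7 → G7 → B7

A°7 B7 D#7

C major down to E major is a minor sixth; each chord root moves by that interval while the quality stays the same.
F°7: root F down a minor sixth → A, giving A°7.
G7: root G down a minor sixth → B, giving B7.
B7: root B down a minor sixth → D#, giving D#7.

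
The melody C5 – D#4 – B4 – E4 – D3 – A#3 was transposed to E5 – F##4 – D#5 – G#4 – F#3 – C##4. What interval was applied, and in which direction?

Take the first pair: C5 → E5. C to E spans 3 letter names, so the interval is some kind of third.
C5 to E5 is 4 semitones, which makes it a major third; the second version is higher, so the direction is up.
Checking another pair — A#3 → C##4 — gives the same interval.

up a major third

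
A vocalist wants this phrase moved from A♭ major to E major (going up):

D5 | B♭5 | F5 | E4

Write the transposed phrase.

A#5 F#6 C#6 B#4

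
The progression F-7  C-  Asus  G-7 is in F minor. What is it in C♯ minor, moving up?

F minor up to C♯ minor is an augmented fifth; each chord root moves by that interval while the quality stays the same.
F-7: root F up an augmented fifth → C#, giving C#-7.
C-: root C up an augmented fifth → G#, giving G#-.
Asus: root A up an augmented fifth → E#, giving E#sus.
G-7: root G up an augmented fifth → D#, giving D#-7.

C#-7 G#- E#sus D#-7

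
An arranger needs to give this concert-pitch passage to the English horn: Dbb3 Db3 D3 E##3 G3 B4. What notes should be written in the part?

Written C4 sounds as F3 on the English horn, so concert pitches are written a perfect fifth up.
Dbb3 to Abb3
Db3 to Ab3
D3 to A3
E##3 to B##3
G3 to D4
B4 to F#5

Abb3 Ab3 A3 B##3 D4 F#5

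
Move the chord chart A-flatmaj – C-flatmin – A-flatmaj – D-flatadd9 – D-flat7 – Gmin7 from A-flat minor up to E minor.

A-flat minor up to E minor is an augmented fifth; each chord root moves by that interval while the quality stays the same.
A-flatmaj: root A-flat up an augmented fifth → E, giving Emaj.
C-flatmin: root C-flat up an augmented fifth → G, giving Gmin.
A-flatmaj: root A-flat up an augmented fifth → E, giving Emaj.
D-flatadd9: root D-flat up an augmented fifth → A, giving Aadd9.
D-flat7: root D-flat up an augmented fifth → A, giving A7.
Gmin7: root G up an augmented fifth → D#, giving D#min7.

Emaj Gmin Emaj Aadd9 A7 D#min7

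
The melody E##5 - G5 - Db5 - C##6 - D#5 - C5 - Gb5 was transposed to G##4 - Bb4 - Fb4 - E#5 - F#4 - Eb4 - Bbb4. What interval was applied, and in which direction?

down a major sixth

Take the first pair: E##5 → G##4. E to G spans 6 letter names, so the interval is some kind of sixth.
G##4 to E##5 is 9 semitones, which makes it a major sixth; the second version is lower, so the direction is down.
Checking another pair — Gb5 → Bbb4 — gives the same interval.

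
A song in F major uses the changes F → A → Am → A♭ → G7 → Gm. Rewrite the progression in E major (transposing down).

F major down to E major is a minor second; each chord root moves by that interval while the quality stays the same.
F: root F down a minor second → E, giving E.
A: root A down a minor second → G#, giving G#.
Am: root A down a minor second → G#, giving G#m.
A♭: root A♭ down a minor second → G, giving G.
G7: root G down a minor second → F#, giving F#7.
Gm: root G down a minor second → F#, giving F#m.

E G# G#m G F#7 F#m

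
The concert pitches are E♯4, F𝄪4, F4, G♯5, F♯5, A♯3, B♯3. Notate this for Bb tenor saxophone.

F##5 G##5 G5 A#6 G#6 B#4 C##5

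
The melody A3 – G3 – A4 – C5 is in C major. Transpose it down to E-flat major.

C3 Bb2 C4 Eb4

C major to E-flat major down is a major sixth, so every note moves down by that interval.
A3 -> C3
G3 -> Bb2
A4 -> C4
C5 -> Eb4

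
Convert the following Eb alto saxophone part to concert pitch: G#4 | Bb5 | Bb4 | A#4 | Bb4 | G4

B3 Db5 Db4 C#4 Db4 Bb3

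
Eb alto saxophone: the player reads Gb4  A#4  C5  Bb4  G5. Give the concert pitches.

The Eb alto saxophone sounds a major sixth below written, so transpose each written note down a major sixth.
Gb4 -> Bbb3
A#4 -> C#4
C5 -> Eb4
Bb4 -> Db4
G5 -> Bb4

Bbb3 C#4 Eb4 Db4 Bb4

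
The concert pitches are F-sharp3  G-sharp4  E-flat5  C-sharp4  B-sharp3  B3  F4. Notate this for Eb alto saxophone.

D#4 E#5 C6 A#4 G##4 G#4 D5

Written C4 sounds as Eb3 on the Eb alto saxophone, so concert pitches are written a major sixth up.
F#3 to D#4
G#4 to E#5
Eb5 to C6
C#4 to A#4
B#3 to G##4
B3 to G#4
F4 to D5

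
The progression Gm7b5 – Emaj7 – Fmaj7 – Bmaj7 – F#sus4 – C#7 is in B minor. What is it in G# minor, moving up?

Em7b5 C#maj7 Dmaj7 G#maj7 D#sus4 A#7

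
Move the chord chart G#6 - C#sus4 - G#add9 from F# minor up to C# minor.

D#6 G#sus4 D#add9

F# minor up to C# minor is a perfect fifth; each chord root moves by that interval while the quality stays the same.
G#6: root G# up a perfect fifth → D#, giving D#6.
C#sus4: root C# up a perfect fifth → G#, giving G#sus4.
G#add9: root G# up a perfect fifth → D#, giving D#add9.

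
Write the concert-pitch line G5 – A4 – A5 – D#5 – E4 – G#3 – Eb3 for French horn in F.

The French horn in F sounds a perfect fifth below written, so the written part must be a perfect fifth above concert — transpose each note up.
G5 -> D6
A4 -> E5
A5 -> E6
D#5 -> A#5
E4 -> B4
G#3 -> D#4
Eb3 -> Bb3

D6 E5 E6 A#5 B4 D#4 Bb3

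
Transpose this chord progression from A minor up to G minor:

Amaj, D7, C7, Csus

A minor up to G minor is a minor seventh; each chord root moves by that interval while the quality stays the same.
Amaj: root A up a minor seventh → G, giving Gmaj.
D7: root D up a minor seventh → C, giving C7.
C7: root C up a minor seventh → Bb, giving Bb7.
Csus: root C up a minor seventh → Bb, giving Bbsus.

Gmaj C7 Bb7 Bbsus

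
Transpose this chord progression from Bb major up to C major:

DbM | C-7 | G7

Bb major up to C major is a major second; each chord root moves by that interval while the quality stays the same.
DbM: root Db up a major second → Eb, giving EbM.
C-7: root C up a major second → D, giving D-7.
G7: root G up a major second → A, giving A7.

EbM D-7 A7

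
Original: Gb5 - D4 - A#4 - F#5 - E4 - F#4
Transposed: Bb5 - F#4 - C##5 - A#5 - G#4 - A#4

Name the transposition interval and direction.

up a major third

Take the first pair: Gb5 → Bb5. G to B spans 3 letter names, so the interval is some kind of third.
Gb5 to Bb5 is 4 semitones, which makes it a major third; the second version is higher, so the direction is up.
Checking another pair — F#4 → A#4 — gives the same interval.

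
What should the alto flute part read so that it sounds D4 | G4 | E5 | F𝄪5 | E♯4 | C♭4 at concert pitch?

The alto flute sounds a perfect fourth below written, so the written part must be a perfect fourth above concert — transpose each note up.
D4 to G4
G4 to C5
E5 to A5
F##5 to B#5
E#4 to A#4
Cb4 to Fb4

G4 C5 A5 B#5 A#4 Fb4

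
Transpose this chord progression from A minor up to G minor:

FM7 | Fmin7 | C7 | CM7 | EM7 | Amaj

EbM7 Ebmin7 Bb7 BbM7 DM7 Gmaj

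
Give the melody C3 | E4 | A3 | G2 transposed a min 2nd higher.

C3: a second up reaches D, and 1 semitone makes it Db3.
A minor second up from E4 gives F4.
A3 up a minor second is Bb3.
G2 up a minor second is Ab2.

Db3 F4 Bb3 Ab2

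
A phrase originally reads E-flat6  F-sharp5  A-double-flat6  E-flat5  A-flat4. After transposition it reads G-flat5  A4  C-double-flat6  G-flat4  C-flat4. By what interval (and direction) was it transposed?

down a major sixth

From Eb6 to Gb5 is 6 letter names — a sixth of some quality.
Gb5 to Eb6 is 9 semitones, which makes it a major sixth; the second version is lower, so the direction is down.
Checking another pair — Ab4 → Cb4 — gives the same interval.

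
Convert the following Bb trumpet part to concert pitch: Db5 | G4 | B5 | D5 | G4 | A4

The Bb trumpet sounds a major second below written, so transpose each written note down a major second.
Db5 → Cb5
G4 → F4
B5 → A5
D5 → C5
G4 → F4
A4 → G4

Cb5 F4 A5 C5 F4 G4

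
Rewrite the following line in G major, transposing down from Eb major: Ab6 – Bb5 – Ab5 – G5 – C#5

C6 D5 C5 B4 E#4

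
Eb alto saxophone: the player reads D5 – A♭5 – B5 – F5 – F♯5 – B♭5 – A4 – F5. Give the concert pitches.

F4 Cb5 D5 Ab4 A4 Db5 C4 Ab4

Written C4 on the Eb alto saxophone sounds as Eb3, a major sixth lower; apply that shift to every note.
D5 → F4
Ab5 → Cb5
B5 → D5
F5 → Ab4
F#5 → A4
Bb5 → Db5
A4 → C4
F5 → Ab4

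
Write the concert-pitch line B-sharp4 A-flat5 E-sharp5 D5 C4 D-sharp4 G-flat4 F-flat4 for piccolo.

B#3 Ab4 E#4 D4 C3 D#3 Gb3 Fb3

The piccolo sounds a perfect octave above written, so the written part must be a perfect octave below concert — transpose each note down.
B#4 gives B#3
Ab5 gives Ab4
E#5 gives E#4
D5 gives D4
C4 gives C3
D#4 gives D#3
Gb4 gives Gb3
Fb4 gives Fb3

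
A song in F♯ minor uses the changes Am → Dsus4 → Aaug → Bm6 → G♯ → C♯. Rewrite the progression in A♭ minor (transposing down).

Cbm Fbsus4 Cbaug Dbm6 Bb Eb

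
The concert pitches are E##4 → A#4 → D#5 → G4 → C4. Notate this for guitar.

E##5 A#5 D#6 G5 C5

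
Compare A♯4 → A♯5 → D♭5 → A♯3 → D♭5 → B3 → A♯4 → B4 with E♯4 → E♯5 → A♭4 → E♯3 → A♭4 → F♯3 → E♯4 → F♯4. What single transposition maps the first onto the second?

down a perfect fourth

Take the first pair: A#4 → E#4. A to E spans 4 letter names, so the interval is some kind of fourth.
E#4 to A#4 is 5 semitones, which makes it a perfect fourth; the second version is lower, so the direction is down.
Checking another pair — B4 → F#4 — gives the same interval.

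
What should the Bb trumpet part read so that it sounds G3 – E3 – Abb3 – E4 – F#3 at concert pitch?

A3 F#3 Bbb3 F#4 G#3

Written C4 sounds as Bb3 on the Bb trumpet, so concert pitches are written a major second up.
G3 becomes A3
E3 becomes F#3
Abb3 becomes Bbb3
E4 becomes F#4
F#3 becomes G#3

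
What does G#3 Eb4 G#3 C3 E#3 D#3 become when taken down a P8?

G#2 Eb3 G#2 C2 E#2 D#2

G#3 gives G#2
Eb4 gives Eb3
G#3 gives G#2
C3 gives C2
E#3 gives E#2
D#3 gives D#2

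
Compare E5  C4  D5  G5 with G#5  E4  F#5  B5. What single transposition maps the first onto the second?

From E5 to G#5 is 3 letter names — a third of some quality.
E5 to G#5 is 4 semitones, which makes it a major third; the second version is higher, so the direction is up.
Checking another pair — G5 → B5 — gives the same interval.

up a major third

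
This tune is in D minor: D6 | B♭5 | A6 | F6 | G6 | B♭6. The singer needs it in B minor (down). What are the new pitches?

B5 G5 F#6 D6 E6 G6

D minor to B minor down is a minor third, so every note moves down by that interval.
D6 -> B5
Bb5 -> G5
A6 -> F#6
F6 -> D6
G6 -> E6
Bb6 -> G6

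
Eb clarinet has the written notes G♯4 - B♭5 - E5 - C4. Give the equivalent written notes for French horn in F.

F#5 Ab6 D6 Bb4

First find concert pitch: the Eb clarinet sounds a minor third above written, so G♯4 B♭5 E5 C4 sounds B4 Db6 G5 Eb4.
Then write for French horn in F: it sounds a perfect fifth below written, so the part must be a perfect fifth above concert.
B4 → F#5
Db6 → Ab6
G5 → D6
Eb4 → Bb4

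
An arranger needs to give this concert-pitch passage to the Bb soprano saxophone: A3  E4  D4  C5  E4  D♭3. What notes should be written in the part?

The Bb soprano saxophone sounds a major second below written, so the written part must be a major second above concert — transpose each note up.
A3 -> B3
E4 -> F#4
D4 -> E4
C5 -> D5
E4 -> F#4
Db3 -> Eb3

B3 F#4 E4 D5 F#4 Eb3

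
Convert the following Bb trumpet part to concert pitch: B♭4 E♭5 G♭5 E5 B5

Written C4 on the Bb trumpet sounds as Bb3, a major second lower; apply that shift to every note.
Bb4 gives Ab4
Eb5 gives Db5
Gb5 gives Fb5
E5 gives D5
B5 gives A5

Ab4 Db5 Fb5 D5 A5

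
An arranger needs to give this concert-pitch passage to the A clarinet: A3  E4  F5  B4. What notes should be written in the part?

Written C4 sounds as A3 on the A clarinet, so concert pitches are written a minor third up.
A3 → C4
E4 → G4
F5 → Ab5
B4 → D5

C4 G4 Ab5 D5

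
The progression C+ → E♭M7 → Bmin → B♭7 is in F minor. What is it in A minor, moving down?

F minor down to A minor is a minor sixth; each chord root moves by that interval while the quality stays the same.
C+: root C down a minor sixth → E, giving E+.
E♭M7: root E♭ down a minor sixth → G, giving GM7.
Bmin: root B down a minor sixth → D#, giving D#min.
B♭7: root B♭ down a minor sixth → D, giving D7.

E+ GM7 D#min D7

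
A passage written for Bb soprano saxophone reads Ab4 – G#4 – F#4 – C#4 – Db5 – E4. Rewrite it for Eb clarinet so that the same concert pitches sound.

First find concert pitch: the Bb soprano saxophone sounds a major second below written, so Ab4 G#4 F#4 C#4 Db5 E4 sounds Gb4 F#4 E4 B3 Cb5 D4.
Then write for Eb clarinet: it sounds a minor third above written, so the part must be a minor third below concert.
Gb4 → Eb4
F#4 → D#4
E4 → C#4
B3 → G#3
Cb5 → Ab4
D4 → B3

Eb4 D#4 C#4 G#3 Ab4 B3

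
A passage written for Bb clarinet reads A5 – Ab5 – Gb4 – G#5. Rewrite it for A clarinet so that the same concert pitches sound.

First find concert pitch: the Bb clarinet sounds a major second below written, so A5 Ab5 Gb4 G#5 sounds G5 Gb5 Fb4 F#5.
Then write for A clarinet: it sounds a minor third below written, so the part must be a minor third above concert.
G5 → Bb5
Gb5 → Bbb5
Fb4 → Abb4
F#5 → A5

Bb5 Bbb5 Abb4 A5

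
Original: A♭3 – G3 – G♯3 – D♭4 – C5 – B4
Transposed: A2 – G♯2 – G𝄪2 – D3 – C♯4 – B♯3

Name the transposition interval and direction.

Take the first pair: Ab3 → A2. A to A spans 8 letter names, so the interval is some kind of octave.
A2 to Ab3 is 11 semitones, which makes it a diminished octave; the second version is lower, so the direction is down.
Checking another pair — B4 → B#3 — gives the same interval.

down a diminished octave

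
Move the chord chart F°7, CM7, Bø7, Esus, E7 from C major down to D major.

G°7 DM7 C#ø7 F#sus F#7

C major down to D major is a minor seventh; each chord root moves by that interval while the quality stays the same.
F°7: root F down a minor seventh → G, giving G°7.
CM7: root C down a minor seventh → D, giving DM7.
Bø7: root B down a minor seventh → C#, giving C#ø7.
Esus: root E down a minor seventh → F#, giving F#sus.
E7: root E down a minor seventh → F#, giving F#7.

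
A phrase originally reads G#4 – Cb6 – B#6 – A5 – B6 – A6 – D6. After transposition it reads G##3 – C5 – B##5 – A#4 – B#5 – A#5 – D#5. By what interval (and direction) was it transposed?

From G#4 to G##3 is 8 letter names — an octave of some quality.
G##3 to G#4 is 11 semitones, which makes it a diminished octave; the second version is lower, so the direction is down.
Checking another pair — D6 → D#5 — gives the same interval.

down a diminished octave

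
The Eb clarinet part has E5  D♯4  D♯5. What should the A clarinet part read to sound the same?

Bb5 A4 A5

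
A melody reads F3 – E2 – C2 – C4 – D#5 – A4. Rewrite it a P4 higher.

Bb3 A2 F2 F4 G#5 D5

F3: a fourth up reaches B, and 5 semitones makes it Bb3.
E2: a fourth up reaches A, and 5 semitones makes it A2.
C2 up a perfect fourth is F2.
C4 up a perfect fourth is F4.
D#5: a fourth up reaches G, and 5 semitones makes it G#5.
A4 up a perfect fourth is D5.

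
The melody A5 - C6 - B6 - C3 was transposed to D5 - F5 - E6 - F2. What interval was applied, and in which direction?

down a perfect fifth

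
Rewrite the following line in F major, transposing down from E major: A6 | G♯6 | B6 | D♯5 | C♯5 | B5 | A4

Bb5 A5 C6 E4 D4 C5 Bb3

From E down to F is a major seventh; apply that to each pitch.
A6 to Bb5
G#6 to A5
B6 to C6
D#5 to E4
C#5 to D4
B5 to C5
A4 to Bb3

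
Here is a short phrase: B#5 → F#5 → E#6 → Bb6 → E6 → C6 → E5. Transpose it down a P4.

F##5 C#5 B#5 F6 B5 G5 B4

A perfect fourth down from B#5 gives F##5.
A perfect fourth down from F#5 gives C#5.
A perfect fourth down from E#6 gives B#5.
A perfect fourth down from Bb6 gives F6.
E6: a fourth down reaches B, and 5 semitones makes it B5.
C6: a fourth down reaches G, and 5 semitones makes it G5.
A perfect fourth down from E5 gives B4.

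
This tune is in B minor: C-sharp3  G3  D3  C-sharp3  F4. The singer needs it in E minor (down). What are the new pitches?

F#2 C3 G2 F#2 Bb3

B minor to E minor down is a perfect fifth, so every note moves down by that interval.
C#3 gives F#2
G3 gives C3
D3 gives G2
C#3 gives F#2
F4 gives Bb3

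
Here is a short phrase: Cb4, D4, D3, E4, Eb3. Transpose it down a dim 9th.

Cb4 to B2
D4 to C##3
D3 to C##2
E4 to D##3
Eb3 to D#2

B2 C##3 C##2 D##3 D#2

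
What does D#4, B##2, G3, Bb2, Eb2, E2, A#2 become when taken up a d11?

D#4: an eleventh up reaches G, and 16 semitones makes it G5.
B##2: an eleventh up reaches E, and 16 semitones makes it E#4.
G3: an eleventh up reaches C, and 16 semitones makes it Cb5.
A diminished eleventh up from Bb2 gives Ebb4.
Eb2 up a diminished eleventh is Abb3.
E2 up a diminished eleventh is Ab3.
A#2 up a diminished eleventh is D4.

G5 E#4 Cb5 Ebb4 Abb3 Ab3 D4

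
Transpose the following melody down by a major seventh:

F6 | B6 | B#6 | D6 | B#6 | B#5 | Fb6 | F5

Gb5 C6 C#6 Eb5 C#6 C#5 Gbb5 Gb4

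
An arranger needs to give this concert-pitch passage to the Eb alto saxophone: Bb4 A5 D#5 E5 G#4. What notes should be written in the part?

G5 F#6 B#5 C#6 E#5

The Eb alto saxophone sounds a major sixth below written, so the written part must be a major sixth above concert — transpose each note up.
Bb4 gives G5
A5 gives F#6
D#5 gives B#5
E5 gives C#6
G#4 gives E#5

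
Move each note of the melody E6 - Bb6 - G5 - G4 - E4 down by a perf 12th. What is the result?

E6 down a perfect twelfth is A4.
Bb6 down a perfect twelfth is Eb5.
A perfect twelfth down from G5 gives C4.
A perfect twelfth down from G4 gives C3.
A perfect twelfth down from E4 gives A2.

A4 Eb5 C4 C3 A2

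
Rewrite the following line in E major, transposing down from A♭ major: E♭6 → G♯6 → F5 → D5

B5 D##6 C#5 A#4

A♭ major to E major down is a diminished fourth, so every note moves down by that interval.
Eb6 to B5
G#6 to D##6
F5 to C#5
D5 to A#4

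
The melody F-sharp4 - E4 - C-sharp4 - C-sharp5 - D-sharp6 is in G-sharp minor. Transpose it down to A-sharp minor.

From G-sharp down to A-sharp is a minor seventh; apply that to each pitch.
F#4 -> G#3
E4 -> F#3
C#4 -> D#3
C#5 -> D#4
D#6 -> E#5

G#3 F#3 D#3 D#4 E#5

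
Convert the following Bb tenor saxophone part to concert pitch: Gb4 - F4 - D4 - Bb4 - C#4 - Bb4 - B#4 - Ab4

Fb3 Eb3 C3 Ab3 B2 Ab3 A#3 Gb3

Written C4 on the Bb tenor saxophone sounds as Bb2, a major ninth lower; apply that shift to every note.
Gb4 → Fb3
F4 → Eb3
D4 → C3
Bb4 → Ab3
C#4 → B2
Bb4 → Ab3
B#4 → A#3
Ab4 → Gb3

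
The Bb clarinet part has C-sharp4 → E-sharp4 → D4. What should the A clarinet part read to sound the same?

First find concert pitch: the Bb clarinet sounds a major second below written, so C-sharp4 E-sharp4 D4 sounds B3 D#4 C4.
Then write for A clarinet: it sounds a minor third below written, so the part must be a minor third above concert.
B3 → D4
D#4 → F#4
C4 → Eb4

D4 F#4 Eb4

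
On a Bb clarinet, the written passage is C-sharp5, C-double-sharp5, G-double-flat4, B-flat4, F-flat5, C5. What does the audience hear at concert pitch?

B4 B#4 Fbb4 Ab4 Ebb5 Bb4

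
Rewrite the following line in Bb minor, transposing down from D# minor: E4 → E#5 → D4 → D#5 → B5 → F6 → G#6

Cb4 C5 Bbb3 Bb4 Gb5 Dbb6 Eb6

From D# down to Bb is an augmented third; apply that to each pitch.
E4 becomes Cb4
E#5 becomes C5
D4 becomes Bbb3
D#5 becomes Bb4
B5 becomes Gb5
F6 becomes Dbb6
G#6 becomes Eb6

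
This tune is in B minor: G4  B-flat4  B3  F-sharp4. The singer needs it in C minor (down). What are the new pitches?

Ab3 Cb4 C3 G3

B minor to C minor down is a major seventh, so every note moves down by that interval.
G4 gives Ab3
Bb4 gives Cb4
B3 gives C3
F#4 gives G3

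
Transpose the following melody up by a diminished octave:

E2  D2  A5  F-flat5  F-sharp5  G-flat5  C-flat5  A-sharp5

E2 to Eb3
D2 to Db3
A5 to Ab6
Fb5 to Fbb6
F#5 to F6
Gb5 to Gbb6
Cb5 to Cbb6
A#5 to A6

Eb3 Db3 Ab6 Fbb6 F6 Gbb6 Cbb6 A6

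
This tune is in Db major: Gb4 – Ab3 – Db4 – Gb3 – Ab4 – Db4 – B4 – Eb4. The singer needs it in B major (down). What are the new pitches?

E4 F#3 B3 E3 F#4 B3 G##4 C#4

Db major to B major down is a diminished third, so every note moves down by that interval.
Gb4 becomes E4
Ab3 becomes F#3
Db4 becomes B3
Gb3 becomes E3
Ab4 becomes F#4
Db4 becomes B3
B4 becomes G##4
Eb4 becomes C#4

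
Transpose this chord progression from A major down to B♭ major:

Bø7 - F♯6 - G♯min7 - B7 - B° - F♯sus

Cø7 G6 Amin7 C7 C° Gsus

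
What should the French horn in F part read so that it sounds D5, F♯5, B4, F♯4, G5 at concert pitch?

Written C4 sounds as F3 on the French horn in F, so concert pitches are written a perfect fifth up.
D5 gives A5
F#5 gives C#6
B4 gives F#5
F#4 gives C#5
G5 gives D6

A5 C#6 F#5 C#5 D6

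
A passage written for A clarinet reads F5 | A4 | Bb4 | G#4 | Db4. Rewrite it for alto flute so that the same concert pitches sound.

G5 B4 C5 A#4 Eb4

First find concert pitch: the A clarinet sounds a minor third below written, so F5 A4 Bb4 G#4 Db4 sounds D5 F#4 G4 E#4 Bb3.
Then write for alto flute: it sounds a perfect fourth below written, so the part must be a perfect fourth above concert.
D5 → G5
F#4 → B4
G4 → C5
E#4 → A#4
Bb3 → Eb4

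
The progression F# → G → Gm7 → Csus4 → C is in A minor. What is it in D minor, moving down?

A minor down to D minor is a perfect fifth; each chord root moves by that interval while the quality stays the same.
F#: root F# down a perfect fifth → B, giving B.
G: root G down a perfect fifth → C, giving C.
Gm7: root G down a perfect fifth → C, giving Cm7.
Csus4: root C down a perfect fifth → F, giving Fsus4.
C: root C down a perfect fifth → F, giving F.

B C Cm7 Fsus4 F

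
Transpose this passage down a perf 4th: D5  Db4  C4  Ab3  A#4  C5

D5 -> A4
Db4 -> Ab3
C4 -> G3
Ab3 -> Eb3
A#4 -> E#4
C5 -> G4

A4 Ab3 G3 Eb3 E#4 G4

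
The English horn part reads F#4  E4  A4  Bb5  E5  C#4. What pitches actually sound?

B3 A3 D4 Eb5 A4 F#3

Written C4 on the English horn sounds as F3, a perfect fifth lower; apply that shift to every note.
F#4 to B3
E4 to A3
A4 to D4
Bb5 to Eb5
E5 to A4
C#4 to F#3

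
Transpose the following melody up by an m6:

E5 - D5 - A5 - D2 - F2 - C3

C6 Bb5 F6 Bb2 Db3 Ab3

E5 becomes C6
D5 becomes Bb5
A5 becomes F6
D2 becomes Bb2
F2 becomes Db3
C3 becomes Ab3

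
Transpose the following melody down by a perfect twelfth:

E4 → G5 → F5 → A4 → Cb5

A2 C4 Bb3 D3 Fb3

E4 to A2
G5 to C4
F5 to Bb3
A4 to D3
Cb5 to Fb3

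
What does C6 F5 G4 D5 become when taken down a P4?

C6 -> G5
F5 -> C5
G4 -> D4
D5 -> A4

G5 C5 D4 A4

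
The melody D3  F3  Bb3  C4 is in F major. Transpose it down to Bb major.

F major to Bb major down is a perfect fifth, so every note moves down by that interval.
D3 -> G2
F3 -> Bb2
Bb3 -> Eb3
C4 -> F3

G2 Bb2 Eb3 F3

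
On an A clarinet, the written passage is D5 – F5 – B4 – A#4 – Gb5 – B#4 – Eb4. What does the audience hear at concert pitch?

The A clarinet sounds a minor third below written, so transpose each written note down a minor third.
D5 -> B4
F5 -> D5
B4 -> G#4
A#4 -> F##4
Gb5 -> Eb5
B#4 -> G##4
Eb4 -> C4

B4 D5 G#4 F##4 Eb5 G##4 C4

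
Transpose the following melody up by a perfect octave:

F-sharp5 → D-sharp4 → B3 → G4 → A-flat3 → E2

F#6 D#5 B4 G5 Ab4 E3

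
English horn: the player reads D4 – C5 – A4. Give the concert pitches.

G3 F4 D4

Written C4 on the English horn sounds as F3, a perfect fifth lower; apply that shift to every note.
D4 gives G3
C5 gives F4
A4 gives D4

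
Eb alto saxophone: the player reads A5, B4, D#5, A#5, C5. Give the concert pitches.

C5 D4 F#4 C#5 Eb4

The Eb alto saxophone sounds a major sixth below written, so transpose each written note down a major sixth.
A5 gives C5
B4 gives D4
D#5 gives F#4
A#5 gives C#5
C5 gives Eb4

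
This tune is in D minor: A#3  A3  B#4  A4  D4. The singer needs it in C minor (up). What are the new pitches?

G#4 G4 A#5 G5 C5

From D up to C is a minor seventh; apply that to each pitch.
A#3 gives G#4
A3 gives G4
B#4 gives A#5
A4 gives G5
D4 gives C5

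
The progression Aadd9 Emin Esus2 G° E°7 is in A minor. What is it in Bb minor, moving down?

Bbadd9 Fmin Fsus2 Ab° F°7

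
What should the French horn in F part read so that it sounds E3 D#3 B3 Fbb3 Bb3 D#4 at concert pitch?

The French horn in F sounds a perfect fifth below written, so the written part must be a perfect fifth above concert — transpose each note up.
E3 gives B3
D#3 gives A#3
B3 gives F#4
Fbb3 gives Cbb4
Bb3 gives F4
D#4 gives A#4

B3 A#3 F#4 Cbb4 F4 A#4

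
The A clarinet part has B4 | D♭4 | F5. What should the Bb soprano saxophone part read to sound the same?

A#4 C4 E5

First find concert pitch: the A clarinet sounds a minor third below written, so B4 D♭4 F5 sounds G#4 Bb3 D5.
Then write for Bb soprano saxophone: it sounds a major second below written, so the part must be a major second above concert.
G#4 → A#4
Bb3 → C4
D5 → E5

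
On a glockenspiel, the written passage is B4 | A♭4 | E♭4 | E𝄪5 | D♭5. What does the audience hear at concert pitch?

The glockenspiel sounds a perfect fifteenth above written, so transpose each written note up a perfect fifteenth.
B4 → B6
Ab4 → Ab6
Eb4 → Eb6
E##5 → E##7
Db5 → Db7

B6 Ab6 Eb6 E##7 Db7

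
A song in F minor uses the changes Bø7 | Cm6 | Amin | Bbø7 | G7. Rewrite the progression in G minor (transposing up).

C#ø7 Dm6 Bmin Cø7 A7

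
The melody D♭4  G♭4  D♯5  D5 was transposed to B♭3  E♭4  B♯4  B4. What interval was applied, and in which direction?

From Db4 to Bb3 is 3 letter names — a third of some quality.
Bb3 to Db4 is 3 semitones, which makes it a minor third; the second version is lower, so the direction is down.
Checking another pair — D5 → B4 — gives the same interval.

down a minor third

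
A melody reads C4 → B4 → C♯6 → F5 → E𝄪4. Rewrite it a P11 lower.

G2 F#3 G#4 C4 B##2

C4 to G2
B4 to F#3
C#6 to G#4
F5 to C4
E##4 to B##2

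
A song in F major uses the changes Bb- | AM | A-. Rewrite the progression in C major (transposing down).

F major down to C major is a perfect fourth; each chord root moves by that interval while the quality stays the same.
Bb-: root Bb down a perfect fourth → F, giving F-.
AM: root A down a perfect fourth → E, giving EM.
A-: root A down a perfect fourth → E, giving E-.

F- EM E-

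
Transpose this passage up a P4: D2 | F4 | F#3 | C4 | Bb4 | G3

G2 Bb4 B3 F4 Eb5 C4

A perfect fourth up from D2 gives G2.
F4 up a perfect fourth is Bb4.
F#3: a fourth up reaches B, and 5 semitones makes it B3.
A perfect fourth up from C4 gives F4.
Bb4 up a perfect fourth is Eb5.
G3 up a perfect fourth is C4.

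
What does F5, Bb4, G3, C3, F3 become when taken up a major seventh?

E6 A5 F#4 B3 E4

A major seventh up from F5 gives E6.
A major seventh up from Bb4 gives A5.
A major seventh up from G3 gives F#4.
C3 up a major seventh is B3.
F3 up a major seventh is E4.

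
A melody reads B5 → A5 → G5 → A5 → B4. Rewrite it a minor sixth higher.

G6 F6 Eb6 F6 G5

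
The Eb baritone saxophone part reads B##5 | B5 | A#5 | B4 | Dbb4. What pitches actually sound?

D##4 D4 C#4 D3 Fbb2

Written C4 on the Eb baritone saxophone sounds as Eb2, a major thirteenth lower; apply that shift to every note.
B##5 -> D##4
B5 -> D4
A#5 -> C#4
B4 -> D3
Dbb4 -> Fbb2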